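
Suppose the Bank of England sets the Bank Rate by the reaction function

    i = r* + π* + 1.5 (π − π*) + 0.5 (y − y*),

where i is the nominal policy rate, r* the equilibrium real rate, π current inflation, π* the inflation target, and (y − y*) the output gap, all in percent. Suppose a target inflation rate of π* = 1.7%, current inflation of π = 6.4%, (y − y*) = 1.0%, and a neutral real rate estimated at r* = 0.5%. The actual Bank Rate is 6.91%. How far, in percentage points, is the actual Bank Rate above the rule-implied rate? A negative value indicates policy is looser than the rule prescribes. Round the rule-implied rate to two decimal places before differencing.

i = 0.5 + 1.7 + 1.5 × (6.4 − 1.7) + 0.5 × 1.0
   = 0.5 + 1.7 + 7.05 + 0.5 = 9.75
Deviation = 6.91 − 9.75 = -2.84 pp.

-2.84 pp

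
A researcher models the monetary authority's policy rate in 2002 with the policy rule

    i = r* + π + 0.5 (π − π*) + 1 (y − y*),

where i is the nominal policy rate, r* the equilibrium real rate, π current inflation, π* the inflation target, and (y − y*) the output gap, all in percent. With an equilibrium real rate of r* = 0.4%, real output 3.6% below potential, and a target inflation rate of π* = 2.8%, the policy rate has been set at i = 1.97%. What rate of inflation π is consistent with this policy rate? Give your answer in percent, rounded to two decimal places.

4.38%

Output 3.6% below potential → (y − y*) = -3.6.
Collecting π: i = r* + (1 + 0.5) π − 0.5 π* + 1 (y − y*)
1.5 π = 1.97 − 0.4 + 0.5 × 2.8 − 1 × (-3.6) = 6.57
π = 6.57 / 1.5 = 4.38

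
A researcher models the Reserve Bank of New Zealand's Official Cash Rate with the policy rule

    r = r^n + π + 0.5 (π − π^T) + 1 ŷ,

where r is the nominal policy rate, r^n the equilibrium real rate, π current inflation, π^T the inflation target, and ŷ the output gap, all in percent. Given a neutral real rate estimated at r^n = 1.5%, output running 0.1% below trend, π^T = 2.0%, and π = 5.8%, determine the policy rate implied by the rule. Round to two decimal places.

Output 0.1% below potential → ŷ = -0.1.
r = 1.5 + 5.8 + 0.5 × (5.8 − 2.0) + 1 × (-0.1)
   = 1.5 + 5.8 + 1.9 − 0.1 = 9.10

9.10%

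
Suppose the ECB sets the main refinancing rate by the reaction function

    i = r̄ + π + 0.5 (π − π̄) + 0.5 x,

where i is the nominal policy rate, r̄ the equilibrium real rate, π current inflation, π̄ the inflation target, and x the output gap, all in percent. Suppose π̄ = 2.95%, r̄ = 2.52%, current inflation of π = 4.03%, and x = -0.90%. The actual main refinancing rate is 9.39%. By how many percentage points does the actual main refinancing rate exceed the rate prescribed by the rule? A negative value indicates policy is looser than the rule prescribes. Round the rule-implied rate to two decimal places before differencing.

i = 2.52 + 4.03 + 0.5 × (4.03 − 2.95) + 0.5 × (-0.90)
   = 2.52 + 4.03 + 0.54 − 0.45 = 6.64
Deviation = 9.39 − 6.64 = 2.75 pp.

2.75 pp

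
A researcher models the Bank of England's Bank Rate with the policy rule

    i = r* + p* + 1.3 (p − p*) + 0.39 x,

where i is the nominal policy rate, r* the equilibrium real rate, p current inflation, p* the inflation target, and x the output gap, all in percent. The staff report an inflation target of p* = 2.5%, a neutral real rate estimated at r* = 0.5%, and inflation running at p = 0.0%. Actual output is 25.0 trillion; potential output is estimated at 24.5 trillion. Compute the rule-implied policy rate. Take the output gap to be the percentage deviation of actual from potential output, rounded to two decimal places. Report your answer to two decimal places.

0.55%

Output gap = 100 × (25.0 − 24.5) / 24.5 = 2.04%.
i = 0.50 + 2.50 + 1.3 × (0.00 − 2.50) + 0.39 × 2.04
   = 0.50 + 2.5 − 3.25 + 0.7956 = 0.55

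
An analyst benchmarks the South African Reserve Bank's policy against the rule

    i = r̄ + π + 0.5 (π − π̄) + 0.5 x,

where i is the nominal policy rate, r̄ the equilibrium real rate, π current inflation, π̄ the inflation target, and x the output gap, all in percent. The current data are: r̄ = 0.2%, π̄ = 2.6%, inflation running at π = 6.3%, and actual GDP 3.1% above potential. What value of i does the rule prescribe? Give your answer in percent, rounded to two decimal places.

9.90%

Output 3.1% above potential → x = 3.1.
i = 0.2 + 6.3 + 0.5 × (6.3 − 2.6) + 0.5 × 3.1
   = 0.2 + 6.3 + 1.85 + 1.55 = 9.90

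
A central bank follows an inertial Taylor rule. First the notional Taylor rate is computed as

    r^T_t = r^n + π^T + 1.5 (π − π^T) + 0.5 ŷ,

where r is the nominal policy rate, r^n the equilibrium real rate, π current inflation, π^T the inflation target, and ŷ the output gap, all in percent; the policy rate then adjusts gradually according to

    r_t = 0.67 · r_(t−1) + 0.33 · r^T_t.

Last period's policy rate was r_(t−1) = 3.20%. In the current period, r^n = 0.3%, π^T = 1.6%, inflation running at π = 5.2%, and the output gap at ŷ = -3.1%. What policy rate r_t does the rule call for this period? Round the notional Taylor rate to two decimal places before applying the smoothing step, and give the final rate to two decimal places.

r^T_t = 0.3 + 1.6 + 1.5 × (5.2 − 1.6) + 0.5 × (-3.1)
   = 0.3 + 1.6 + 5.4 − 1.55 = 5.75
r_t = 0.67 × 3.20 + 0.33 × 5.75 = 2.144 + 1.8975 = 4.04

4.04%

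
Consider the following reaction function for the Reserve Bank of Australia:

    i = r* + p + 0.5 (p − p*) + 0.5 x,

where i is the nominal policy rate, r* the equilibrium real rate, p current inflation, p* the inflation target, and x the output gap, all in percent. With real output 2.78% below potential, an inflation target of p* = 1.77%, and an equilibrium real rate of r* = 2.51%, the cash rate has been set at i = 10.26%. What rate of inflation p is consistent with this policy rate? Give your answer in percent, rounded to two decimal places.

Output 2.78% below potential → x = -2.78.
Collecting p: i = r* + (1 + 0.5) p − 0.5 p* + 0.5 x
1.5 p = 10.26 − 2.51 + 0.5 × 1.77 − 0.5 × (-2.78) = 10.025
p = 10.025 / 1.5 = 6.68

6.68%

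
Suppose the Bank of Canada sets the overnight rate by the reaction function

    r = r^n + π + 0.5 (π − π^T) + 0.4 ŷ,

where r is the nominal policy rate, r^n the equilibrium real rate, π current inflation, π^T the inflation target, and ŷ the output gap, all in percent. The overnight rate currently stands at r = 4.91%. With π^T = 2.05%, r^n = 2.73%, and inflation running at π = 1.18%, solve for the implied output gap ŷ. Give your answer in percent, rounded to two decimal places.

0.4 ŷ = 4.91 − 2.73 − 1.18 − 0.5 × (1.18 − 2.05) = 1.435
ŷ = 1.435 / 0.4 = 3.59

3.59%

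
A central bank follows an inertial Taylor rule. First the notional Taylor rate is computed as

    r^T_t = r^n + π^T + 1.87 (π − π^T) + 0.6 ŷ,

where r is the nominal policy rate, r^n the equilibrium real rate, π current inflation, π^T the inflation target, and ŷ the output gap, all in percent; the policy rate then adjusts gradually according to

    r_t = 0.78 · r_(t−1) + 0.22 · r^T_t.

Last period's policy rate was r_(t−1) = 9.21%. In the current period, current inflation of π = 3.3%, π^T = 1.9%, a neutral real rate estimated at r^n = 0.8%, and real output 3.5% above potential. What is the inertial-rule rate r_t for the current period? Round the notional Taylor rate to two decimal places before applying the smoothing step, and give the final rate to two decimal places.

8.82%

Output 3.5% above potential → ŷ = 3.5.
r^T_t = 0.8 + 1.9 + 1.87 × (3.3 − 1.9) + 0.6 × 3.5
   = 0.8 + 1.9 + 2.618 + 2.1 = 7.42
r_t = 0.78 × 9.21 + 0.22 × 7.42 = 7.1838 + 1.6324 = 8.82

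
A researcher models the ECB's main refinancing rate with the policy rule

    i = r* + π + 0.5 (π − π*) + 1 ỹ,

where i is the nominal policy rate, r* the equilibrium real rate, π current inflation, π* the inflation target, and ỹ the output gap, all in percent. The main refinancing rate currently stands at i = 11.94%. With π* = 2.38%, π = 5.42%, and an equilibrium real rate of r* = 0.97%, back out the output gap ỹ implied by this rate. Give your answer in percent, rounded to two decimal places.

4.03%

1 ỹ = 11.94 − 0.97 − 5.42 − 0.5 × (5.42 − 2.38) = 4.03
ỹ = 4.03 / 1 = 4.03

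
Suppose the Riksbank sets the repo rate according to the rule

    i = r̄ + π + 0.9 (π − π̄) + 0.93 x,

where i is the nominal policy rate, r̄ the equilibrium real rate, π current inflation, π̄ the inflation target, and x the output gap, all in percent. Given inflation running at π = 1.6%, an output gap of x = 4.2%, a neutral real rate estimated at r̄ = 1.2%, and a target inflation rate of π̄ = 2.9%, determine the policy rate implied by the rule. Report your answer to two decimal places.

5.54%

i = 1.2 + 1.6 + 0.9 × (1.6 − 2.9) + 0.93 × 4.2
   = 1.2 + 1.6 − 1.17 + 3.906 = 5.54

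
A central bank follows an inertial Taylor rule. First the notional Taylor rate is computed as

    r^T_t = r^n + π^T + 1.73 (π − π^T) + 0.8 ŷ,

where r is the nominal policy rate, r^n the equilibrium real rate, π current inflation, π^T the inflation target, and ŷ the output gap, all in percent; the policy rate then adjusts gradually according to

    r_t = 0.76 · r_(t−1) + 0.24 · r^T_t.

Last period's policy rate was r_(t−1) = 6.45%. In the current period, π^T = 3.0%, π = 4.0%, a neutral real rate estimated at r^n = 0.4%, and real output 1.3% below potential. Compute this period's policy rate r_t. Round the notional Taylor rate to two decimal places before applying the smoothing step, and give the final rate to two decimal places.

Output 1.3% below potential → ŷ = -1.3.
r^T_t = 0.4 + 3.0 + 1.73 × (4.0 − 3.0) + 0.8 × (-1.3)
   = 0.4 + 3 + 1.73 − 1.04 = 4.09
r_t = 0.76 × 6.45 + 0.24 × 4.09 = 4.902 + 0.9816 = 5.88

5.88%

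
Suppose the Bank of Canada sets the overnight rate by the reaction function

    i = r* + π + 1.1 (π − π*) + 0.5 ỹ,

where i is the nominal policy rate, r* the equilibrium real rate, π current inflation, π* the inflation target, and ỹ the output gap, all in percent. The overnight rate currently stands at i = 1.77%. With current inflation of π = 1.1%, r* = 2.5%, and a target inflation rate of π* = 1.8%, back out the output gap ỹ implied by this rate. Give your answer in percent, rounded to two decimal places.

-2.12%

0.5 ỹ = 1.77 − 2.5 − 1.1 − 1.1 × (1.1 − 1.8) = -1.06
ỹ = -1.06 / 0.5 = -2.12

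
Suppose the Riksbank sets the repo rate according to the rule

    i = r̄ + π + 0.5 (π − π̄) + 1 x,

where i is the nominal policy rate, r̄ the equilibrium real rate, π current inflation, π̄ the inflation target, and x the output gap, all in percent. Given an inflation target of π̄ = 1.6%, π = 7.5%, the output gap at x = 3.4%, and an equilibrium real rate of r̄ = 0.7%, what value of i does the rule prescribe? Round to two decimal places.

14.55%

i = 0.7 + 7.5 + 0.5 × (7.5 − 1.6) + 1 × 3.4
   = 0.7 + 7.5 + 2.95 + 3.4 = 14.55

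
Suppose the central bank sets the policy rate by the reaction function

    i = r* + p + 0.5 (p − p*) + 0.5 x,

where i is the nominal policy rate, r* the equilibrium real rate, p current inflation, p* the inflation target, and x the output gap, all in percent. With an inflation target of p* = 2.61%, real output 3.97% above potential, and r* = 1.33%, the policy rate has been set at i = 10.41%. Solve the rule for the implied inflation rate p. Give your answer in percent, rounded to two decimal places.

Output 3.97% above potential → x = 3.97.
Collecting p: i = r* + (1 + 0.5) p − 0.5 p* + 0.5 x
1.5 p = 10.41 − 1.33 + 0.5 × 2.61 − 0.5 × 3.97 = 8.4
p = 8.4 / 1.5 = 5.60

5.60%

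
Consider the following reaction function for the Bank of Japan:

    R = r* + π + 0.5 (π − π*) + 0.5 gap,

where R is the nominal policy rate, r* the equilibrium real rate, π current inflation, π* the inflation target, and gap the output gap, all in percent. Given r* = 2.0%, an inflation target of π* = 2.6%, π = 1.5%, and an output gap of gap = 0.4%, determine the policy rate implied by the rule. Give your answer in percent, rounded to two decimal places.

3.15%

R = 2.0 + 1.5 + 0.5 × (1.5 − 2.6) + 0.5 × 0.4
   = 2.0 + 1.5 − 0.55 + 0.2 = 3.15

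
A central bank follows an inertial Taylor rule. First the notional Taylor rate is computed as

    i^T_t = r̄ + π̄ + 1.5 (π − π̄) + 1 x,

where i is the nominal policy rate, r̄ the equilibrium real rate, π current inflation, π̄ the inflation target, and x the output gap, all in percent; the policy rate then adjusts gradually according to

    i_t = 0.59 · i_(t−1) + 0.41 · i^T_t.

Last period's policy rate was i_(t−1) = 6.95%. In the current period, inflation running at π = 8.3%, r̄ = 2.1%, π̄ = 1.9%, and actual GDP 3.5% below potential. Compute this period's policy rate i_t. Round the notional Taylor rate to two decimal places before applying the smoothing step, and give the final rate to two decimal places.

Output 3.5% below potential → x = -3.5.
i^T_t = 2.1 + 1.9 + 1.5 × (8.3 − 1.9) + 1 × (-3.5)
   = 2.1 + 1.9 + 9.6 − 3.5 = 10.10
i_t = 0.59 × 6.95 + 0.41 × 10.10 = 4.1005 + 4.141 = 8.24

8.24%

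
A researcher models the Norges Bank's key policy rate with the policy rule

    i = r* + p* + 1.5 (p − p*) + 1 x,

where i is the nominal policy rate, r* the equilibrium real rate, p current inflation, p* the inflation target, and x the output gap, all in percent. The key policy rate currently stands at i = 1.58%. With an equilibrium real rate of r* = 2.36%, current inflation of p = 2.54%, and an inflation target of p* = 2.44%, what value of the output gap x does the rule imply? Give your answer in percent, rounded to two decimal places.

1 x = 1.58 − 2.36 − 2.44 − 1.5 × (2.54 − 2.44) = -3.37
x = -3.37 / 1 = -3.37

-3.37%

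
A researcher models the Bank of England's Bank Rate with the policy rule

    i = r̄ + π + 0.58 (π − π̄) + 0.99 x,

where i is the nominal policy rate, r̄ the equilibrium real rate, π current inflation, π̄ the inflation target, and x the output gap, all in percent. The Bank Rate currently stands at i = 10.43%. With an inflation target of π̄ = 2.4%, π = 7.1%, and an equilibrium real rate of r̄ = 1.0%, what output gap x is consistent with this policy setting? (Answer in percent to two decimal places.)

0.99 x = 10.43 − 1.0 − 7.1 − 0.58 × (7.1 − 2.4) = -0.396
x = -0.396 / 0.99 = -0.40

-0.40%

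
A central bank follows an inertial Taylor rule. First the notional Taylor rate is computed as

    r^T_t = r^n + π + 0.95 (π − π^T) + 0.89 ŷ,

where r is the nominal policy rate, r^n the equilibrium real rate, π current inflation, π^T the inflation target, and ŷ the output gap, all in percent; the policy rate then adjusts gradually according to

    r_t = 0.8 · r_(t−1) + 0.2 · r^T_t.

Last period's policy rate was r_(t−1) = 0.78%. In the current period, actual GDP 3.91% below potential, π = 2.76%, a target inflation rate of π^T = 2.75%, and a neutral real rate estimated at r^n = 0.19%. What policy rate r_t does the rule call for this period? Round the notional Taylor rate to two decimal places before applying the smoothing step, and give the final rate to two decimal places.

Output 3.91% below potential → ŷ = -3.91.
r^T_t = 0.19 + 2.76 + 0.95 × (2.76 − 2.75) + 0.89 × (-3.91)
   = 0.19 + 2.76 + 0.0095 − 3.4799 = -0.52
r_t = 0.8 × 0.78 + 0.2 × (-0.52) = 0.624 − 0.104 = 0.52

0.52%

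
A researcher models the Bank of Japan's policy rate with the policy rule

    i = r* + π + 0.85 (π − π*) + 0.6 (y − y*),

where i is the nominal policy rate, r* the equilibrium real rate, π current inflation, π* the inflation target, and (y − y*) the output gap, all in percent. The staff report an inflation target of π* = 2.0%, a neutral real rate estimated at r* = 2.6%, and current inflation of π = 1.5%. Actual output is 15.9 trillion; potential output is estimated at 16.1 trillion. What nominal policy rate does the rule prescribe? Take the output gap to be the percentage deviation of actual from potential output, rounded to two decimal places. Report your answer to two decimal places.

Output gap = 100 × (15.9 − 16.1) / 16.1 = -1.24%.
i = 2.60 + 1.50 + 0.85 × (1.50 − 2.00) + 0.6 × (-1.24)
   = 2.60 + 1.5 − 0.425 − 0.744 = 2.93

2.93%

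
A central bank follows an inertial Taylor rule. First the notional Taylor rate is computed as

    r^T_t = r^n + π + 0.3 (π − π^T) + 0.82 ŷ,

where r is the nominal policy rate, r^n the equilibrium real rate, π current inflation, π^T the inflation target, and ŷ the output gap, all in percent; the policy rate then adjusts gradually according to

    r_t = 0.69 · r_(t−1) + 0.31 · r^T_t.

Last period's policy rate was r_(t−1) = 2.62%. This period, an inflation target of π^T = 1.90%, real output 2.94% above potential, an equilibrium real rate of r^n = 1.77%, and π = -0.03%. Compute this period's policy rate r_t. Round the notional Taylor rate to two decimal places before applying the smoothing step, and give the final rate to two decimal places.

Output 2.94% above potential → ŷ = 2.94.
r^T_t = 1.77 + (-0.03) + 0.3 × (-0.03 − 1.90) + 0.82 × 2.94
   = 1.77 − 0.03 − 0.579 + 2.4108 = 3.57
r_t = 0.69 × 2.62 + 0.31 × 3.57 = 1.8078 + 1.1067 = 2.91

2.91%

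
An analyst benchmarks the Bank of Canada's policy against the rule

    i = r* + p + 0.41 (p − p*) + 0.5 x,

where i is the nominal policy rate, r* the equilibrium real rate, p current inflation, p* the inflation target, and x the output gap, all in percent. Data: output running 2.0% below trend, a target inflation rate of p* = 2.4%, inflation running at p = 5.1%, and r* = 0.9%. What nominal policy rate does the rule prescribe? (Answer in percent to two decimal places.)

Output 2.0% below potential → x = -2.0.
i = 0.9 + 5.1 + 0.41 × (5.1 − 2.4) + 0.5 × (-2.0)
   = 0.9 + 5.1 + 1.107 − 1 = 6.11

6.11%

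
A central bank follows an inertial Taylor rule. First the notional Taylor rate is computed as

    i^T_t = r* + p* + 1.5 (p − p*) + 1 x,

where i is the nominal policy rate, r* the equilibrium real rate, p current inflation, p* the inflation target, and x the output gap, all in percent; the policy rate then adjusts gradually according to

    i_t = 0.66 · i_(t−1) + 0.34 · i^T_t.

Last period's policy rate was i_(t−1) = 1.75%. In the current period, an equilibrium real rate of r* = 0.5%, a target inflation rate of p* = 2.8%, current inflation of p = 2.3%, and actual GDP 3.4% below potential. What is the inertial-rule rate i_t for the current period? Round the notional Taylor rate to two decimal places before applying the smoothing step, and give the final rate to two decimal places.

Output 3.4% below potential → x = -3.4.
i^T_t = 0.5 + 2.8 + 1.5 × (2.3 − 2.8) + 1 × (-3.4)
   = 0.5 + 2.8 − 0.75 − 3.4 = -0.85
i_t = 0.66 × 1.75 + 0.34 × (-0.85) = 1.155 − 0.289 = 0.87

0.87%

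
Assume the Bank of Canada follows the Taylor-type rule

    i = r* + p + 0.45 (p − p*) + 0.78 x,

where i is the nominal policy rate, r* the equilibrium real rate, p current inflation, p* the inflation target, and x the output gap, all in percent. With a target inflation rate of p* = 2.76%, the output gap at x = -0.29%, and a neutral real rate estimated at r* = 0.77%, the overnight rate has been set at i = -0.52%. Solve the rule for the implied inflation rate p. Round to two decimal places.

Collecting p: i = r* + (1 + 0.45) p − 0.45 p* + 0.78 x
1.45 p = -0.52 − 0.77 + 0.45 × 2.76 − 0.78 × (-0.29) = 0.1782
p = 0.1782 / 1.45 = 0.12

0.12%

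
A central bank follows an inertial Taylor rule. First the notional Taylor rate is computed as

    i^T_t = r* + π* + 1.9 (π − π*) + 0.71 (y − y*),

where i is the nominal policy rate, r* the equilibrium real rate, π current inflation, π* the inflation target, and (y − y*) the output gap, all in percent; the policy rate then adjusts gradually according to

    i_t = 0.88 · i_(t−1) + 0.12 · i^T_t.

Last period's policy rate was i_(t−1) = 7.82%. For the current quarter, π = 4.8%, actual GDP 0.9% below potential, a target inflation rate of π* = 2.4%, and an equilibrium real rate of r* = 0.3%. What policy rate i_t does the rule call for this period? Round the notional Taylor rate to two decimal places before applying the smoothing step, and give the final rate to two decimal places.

Output 0.9% below potential → (y − y*) = -0.9.
i^T_t = 0.3 + 2.4 + 1.9 × (4.8 − 2.4) + 0.71 × (-0.9)
   = 0.3 + 2.4 + 4.56 − 0.639 = 6.62
i_t = 0.88 × 7.82 + 0.12 × 6.62 = 6.8816 + 0.7944 = 7.68

7.68%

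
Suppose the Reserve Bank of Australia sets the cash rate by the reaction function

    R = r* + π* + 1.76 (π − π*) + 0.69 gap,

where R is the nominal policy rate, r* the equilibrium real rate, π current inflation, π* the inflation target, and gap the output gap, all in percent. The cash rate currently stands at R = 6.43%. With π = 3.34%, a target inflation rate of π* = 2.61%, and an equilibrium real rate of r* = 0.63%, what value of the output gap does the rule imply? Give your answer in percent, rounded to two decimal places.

2.76%

0.69 gap = 6.43 − 0.63 − 2.61 − 1.76 × (3.34 − 2.61) = 1.9052
gap = 1.9052 / 0.69 = 2.76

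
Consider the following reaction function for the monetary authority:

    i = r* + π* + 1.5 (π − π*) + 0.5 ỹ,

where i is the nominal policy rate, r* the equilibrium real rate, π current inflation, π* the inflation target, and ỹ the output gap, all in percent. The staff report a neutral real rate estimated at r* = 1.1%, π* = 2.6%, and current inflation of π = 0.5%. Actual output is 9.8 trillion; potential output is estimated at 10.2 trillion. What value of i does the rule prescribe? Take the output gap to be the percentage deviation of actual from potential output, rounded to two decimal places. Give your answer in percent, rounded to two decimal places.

-1.41%

Output gap = 100 × (9.8 − 10.2) / 10.2 = -3.92%.
i = 1.10 + 2.60 + 1.5 × (0.50 − 2.60) + 0.5 × (-3.92)
   = 1.10 + 2.6 − 3.15 − 1.96 = -1.41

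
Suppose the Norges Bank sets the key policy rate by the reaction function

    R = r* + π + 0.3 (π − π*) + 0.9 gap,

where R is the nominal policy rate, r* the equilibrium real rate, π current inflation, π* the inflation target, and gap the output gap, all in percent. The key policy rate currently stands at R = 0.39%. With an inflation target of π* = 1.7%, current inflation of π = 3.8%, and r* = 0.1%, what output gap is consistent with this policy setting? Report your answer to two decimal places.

-4.60%

0.9 gap = 0.39 − 0.1 − 3.8 − 0.3 × (3.8 − 1.7) = -4.14
gap = -4.14 / 0.9 = -4.60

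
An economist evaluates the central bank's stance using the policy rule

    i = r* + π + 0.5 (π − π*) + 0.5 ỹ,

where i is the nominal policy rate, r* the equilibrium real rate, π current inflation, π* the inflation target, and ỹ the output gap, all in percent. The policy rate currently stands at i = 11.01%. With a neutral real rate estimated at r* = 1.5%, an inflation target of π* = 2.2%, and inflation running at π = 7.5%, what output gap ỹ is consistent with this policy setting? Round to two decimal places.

0.5 ỹ = 11.01 − 1.5 − 7.5 − 0.5 × (7.5 − 2.2) = -0.64
ỹ = -0.64 / 0.5 = -1.28

-1.28%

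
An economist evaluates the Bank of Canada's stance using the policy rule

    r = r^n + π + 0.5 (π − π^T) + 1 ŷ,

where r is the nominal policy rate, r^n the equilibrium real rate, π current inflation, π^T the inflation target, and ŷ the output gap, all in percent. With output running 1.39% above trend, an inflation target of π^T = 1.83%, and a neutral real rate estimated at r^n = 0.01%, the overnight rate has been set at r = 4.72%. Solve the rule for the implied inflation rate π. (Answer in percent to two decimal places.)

Output 1.39% above potential → ŷ = 1.39.
Collecting π: r = r^n + (1 + 0.5) π − 0.5 π^T + 1 ŷ
1.5 π = 4.72 − 0.01 + 0.5 × 1.83 − 1 × 1.39 = 4.235
π = 4.235 / 1.5 = 2.82

2.82%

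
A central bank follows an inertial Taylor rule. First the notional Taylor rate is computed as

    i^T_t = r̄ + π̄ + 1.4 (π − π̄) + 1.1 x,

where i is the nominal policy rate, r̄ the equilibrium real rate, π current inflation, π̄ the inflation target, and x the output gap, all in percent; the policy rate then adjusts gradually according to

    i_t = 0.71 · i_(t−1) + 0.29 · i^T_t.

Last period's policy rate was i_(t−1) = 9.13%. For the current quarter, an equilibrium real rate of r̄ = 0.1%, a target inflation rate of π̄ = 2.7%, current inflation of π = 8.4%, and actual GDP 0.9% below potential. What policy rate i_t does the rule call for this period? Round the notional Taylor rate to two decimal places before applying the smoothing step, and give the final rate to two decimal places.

Output 0.9% below potential → x = -0.9.
i^T_t = 0.1 + 2.7 + 1.4 × (8.4 − 2.7) + 1.1 × (-0.9)
   = 0.1 + 2.7 + 7.98 − 0.99 = 9.79
i_t = 0.71 × 9.13 + 0.29 × 9.79 = 6.4823 + 2.8391 = 9.32

9.32%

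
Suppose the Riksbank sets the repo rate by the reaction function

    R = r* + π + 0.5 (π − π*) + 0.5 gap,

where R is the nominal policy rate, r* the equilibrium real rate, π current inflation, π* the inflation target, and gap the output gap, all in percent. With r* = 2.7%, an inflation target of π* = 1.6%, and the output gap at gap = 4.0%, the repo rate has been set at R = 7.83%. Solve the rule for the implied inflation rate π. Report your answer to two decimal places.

2.62%

Collecting π: R = r* + (1 + 0.5) π − 0.5 π* + 0.5 gap
1.5 π = 7.83 − 2.7 + 0.5 × 1.6 − 0.5 × 4.0 = 3.93
π = 3.93 / 1.5 = 2.62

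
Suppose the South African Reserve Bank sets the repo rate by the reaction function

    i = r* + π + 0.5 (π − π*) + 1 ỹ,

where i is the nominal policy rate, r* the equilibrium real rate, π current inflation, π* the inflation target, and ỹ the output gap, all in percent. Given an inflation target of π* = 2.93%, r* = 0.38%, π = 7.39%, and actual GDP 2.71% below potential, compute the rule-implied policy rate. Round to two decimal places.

7.29%

Output 2.71% below potential → ỹ = -2.71.
i = 0.38 + 7.39 + 0.5 × (7.39 − 2.93) + 1 × (-2.71)
   = 0.38 + 7.39 + 2.23 − 2.71 = 7.29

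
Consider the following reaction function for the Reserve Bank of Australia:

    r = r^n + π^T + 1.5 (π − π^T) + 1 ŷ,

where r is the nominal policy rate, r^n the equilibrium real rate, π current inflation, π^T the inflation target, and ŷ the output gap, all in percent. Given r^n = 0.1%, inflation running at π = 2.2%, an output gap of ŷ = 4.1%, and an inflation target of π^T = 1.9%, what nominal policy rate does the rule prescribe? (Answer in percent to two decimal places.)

6.55%

r = 0.1 + 1.9 + 1.5 × (2.2 − 1.9) + 1 × 4.1
   = 0.1 + 1.9 + 0.45 + 4.1 = 6.55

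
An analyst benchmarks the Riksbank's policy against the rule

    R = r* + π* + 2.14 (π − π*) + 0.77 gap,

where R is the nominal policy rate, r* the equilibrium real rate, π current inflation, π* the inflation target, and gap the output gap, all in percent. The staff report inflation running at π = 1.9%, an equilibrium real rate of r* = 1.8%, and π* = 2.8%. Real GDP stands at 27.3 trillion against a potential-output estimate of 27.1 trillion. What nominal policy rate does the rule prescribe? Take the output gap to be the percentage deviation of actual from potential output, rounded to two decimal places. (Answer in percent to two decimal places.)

Output gap = 100 × (27.3 − 27.1) / 27.1 = 0.74%.
R = 1.80 + 2.80 + 2.14 × (1.90 − 2.80) + 0.77 × 0.74
   = 1.80 + 2.8 − 1.926 + 0.5698 = 3.24

3.24%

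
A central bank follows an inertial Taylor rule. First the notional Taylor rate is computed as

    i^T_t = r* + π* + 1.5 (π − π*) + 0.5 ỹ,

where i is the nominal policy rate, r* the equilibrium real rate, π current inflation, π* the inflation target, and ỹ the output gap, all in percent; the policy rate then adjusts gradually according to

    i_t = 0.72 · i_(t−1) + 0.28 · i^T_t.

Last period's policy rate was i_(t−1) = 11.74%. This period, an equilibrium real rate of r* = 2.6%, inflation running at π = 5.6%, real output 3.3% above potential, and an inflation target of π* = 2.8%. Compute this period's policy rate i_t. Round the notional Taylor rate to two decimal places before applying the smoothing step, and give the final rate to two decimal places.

11.60%

Output 3.3% above potential → ỹ = 3.3.
i^T_t = 2.6 + 2.8 + 1.5 × (5.6 − 2.8) + 0.5 × 3.3
   = 2.6 + 2.8 + 4.2 + 1.65 = 11.25
i_t = 0.72 × 11.74 + 0.28 × 11.25 = 8.4528 + 3.15 = 11.60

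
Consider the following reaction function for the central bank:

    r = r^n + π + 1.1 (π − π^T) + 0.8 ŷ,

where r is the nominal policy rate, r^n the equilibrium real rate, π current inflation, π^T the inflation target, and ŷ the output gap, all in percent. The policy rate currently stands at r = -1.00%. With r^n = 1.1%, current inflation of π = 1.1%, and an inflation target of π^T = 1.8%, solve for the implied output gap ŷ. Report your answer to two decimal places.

0.8 ŷ = -1.00 − 1.1 − 1.1 − 1.1 × (1.1 − 1.8) = -2.43
ŷ = -2.43 / 0.8 = -3.04

-3.04%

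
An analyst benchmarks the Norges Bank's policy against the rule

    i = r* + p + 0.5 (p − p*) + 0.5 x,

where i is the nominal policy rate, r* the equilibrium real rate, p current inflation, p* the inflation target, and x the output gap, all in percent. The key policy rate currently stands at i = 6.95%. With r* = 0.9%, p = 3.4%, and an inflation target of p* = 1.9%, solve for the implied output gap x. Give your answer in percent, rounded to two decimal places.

0.5 x = 6.95 − 0.9 − 3.4 − 0.5 × (3.4 − 1.9) = 1.9
x = 1.9 / 0.5 = 3.80

3.80%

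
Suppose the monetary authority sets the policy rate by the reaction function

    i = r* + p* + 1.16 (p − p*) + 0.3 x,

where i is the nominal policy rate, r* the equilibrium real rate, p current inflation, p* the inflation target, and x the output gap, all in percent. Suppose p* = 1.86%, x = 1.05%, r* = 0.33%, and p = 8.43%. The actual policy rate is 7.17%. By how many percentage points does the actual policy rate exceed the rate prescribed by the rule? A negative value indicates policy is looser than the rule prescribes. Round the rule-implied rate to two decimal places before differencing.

-2.96 pp

i = 0.33 + 1.86 + 1.16 × (8.43 − 1.86) + 0.3 × 1.05
   = 0.33 + 1.86 + 7.6212 + 0.315 = 10.13
Deviation = 7.17 − 10.13 = -2.96 pp.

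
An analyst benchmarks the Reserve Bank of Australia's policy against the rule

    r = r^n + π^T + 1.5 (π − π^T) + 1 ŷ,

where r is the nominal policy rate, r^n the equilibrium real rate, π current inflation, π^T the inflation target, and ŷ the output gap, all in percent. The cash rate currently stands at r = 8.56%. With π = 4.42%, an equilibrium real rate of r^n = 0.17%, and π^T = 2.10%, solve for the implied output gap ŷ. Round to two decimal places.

1 ŷ = 8.56 − 0.17 − 2.10 − 1.5 × (4.42 − 2.10) = 2.81
ŷ = 2.81 / 1 = 2.81

2.81%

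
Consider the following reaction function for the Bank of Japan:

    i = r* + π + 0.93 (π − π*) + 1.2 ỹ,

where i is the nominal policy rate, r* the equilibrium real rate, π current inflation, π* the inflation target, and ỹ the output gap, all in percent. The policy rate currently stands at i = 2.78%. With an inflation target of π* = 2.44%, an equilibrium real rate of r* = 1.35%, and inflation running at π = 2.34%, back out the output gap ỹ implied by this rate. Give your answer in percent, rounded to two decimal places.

-0.68%

1.2 ỹ = 2.78 − 1.35 − 2.34 − 0.93 × (2.34 − 2.44) = -0.817
ỹ = -0.817 / 1.2 = -0.68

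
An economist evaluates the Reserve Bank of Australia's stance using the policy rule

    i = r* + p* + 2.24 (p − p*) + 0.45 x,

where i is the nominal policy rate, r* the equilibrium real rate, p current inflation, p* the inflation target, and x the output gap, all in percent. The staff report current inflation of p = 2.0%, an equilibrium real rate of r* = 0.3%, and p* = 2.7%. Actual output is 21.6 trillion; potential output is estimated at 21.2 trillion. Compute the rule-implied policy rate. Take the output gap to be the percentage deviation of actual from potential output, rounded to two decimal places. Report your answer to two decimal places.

2.28%

Output gap = 100 × (21.6 − 21.2) / 21.2 = 1.89%.
i = 0.30 + 2.70 + 2.24 × (2.00 − 2.70) + 0.45 × 1.89
   = 0.30 + 2.7 − 1.568 + 0.8505 = 2.28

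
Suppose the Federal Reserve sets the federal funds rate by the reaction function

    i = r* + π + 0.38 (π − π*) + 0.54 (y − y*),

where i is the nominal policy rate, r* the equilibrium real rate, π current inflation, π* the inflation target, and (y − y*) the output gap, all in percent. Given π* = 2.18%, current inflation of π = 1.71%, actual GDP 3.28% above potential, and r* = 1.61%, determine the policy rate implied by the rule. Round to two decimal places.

4.91%

Output 3.28% above potential → (y − y*) = 3.28.
i = 1.61 + 1.71 + 0.38 × (1.71 − 2.18) + 0.54 × 3.28
   = 1.61 + 1.71 − 0.1786 + 1.7712 = 4.91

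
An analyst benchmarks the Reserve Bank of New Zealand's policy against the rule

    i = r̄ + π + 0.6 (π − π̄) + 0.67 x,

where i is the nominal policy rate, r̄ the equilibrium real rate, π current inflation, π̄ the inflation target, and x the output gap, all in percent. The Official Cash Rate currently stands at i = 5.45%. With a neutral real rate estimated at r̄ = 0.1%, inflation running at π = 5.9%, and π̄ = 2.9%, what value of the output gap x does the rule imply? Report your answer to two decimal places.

-3.51%

0.67 x = 5.45 − 0.1 − 5.9 − 0.6 × (5.9 − 2.9) = -2.35
x = -2.35 / 0.67 = -3.51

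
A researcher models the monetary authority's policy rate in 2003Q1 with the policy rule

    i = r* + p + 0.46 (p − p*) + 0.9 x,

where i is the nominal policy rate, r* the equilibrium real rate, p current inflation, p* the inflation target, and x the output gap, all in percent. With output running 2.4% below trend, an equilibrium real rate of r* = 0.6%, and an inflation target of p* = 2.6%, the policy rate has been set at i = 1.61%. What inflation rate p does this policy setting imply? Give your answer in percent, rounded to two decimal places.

2.99%

Output 2.4% below potential → x = -2.4.
Collecting p: i = r* + (1 + 0.46) p − 0.46 p* + 0.9 x
1.46 p = 1.61 − 0.6 + 0.46 × 2.6 − 0.9 × (-2.4) = 4.366
p = 4.366 / 1.46 = 2.99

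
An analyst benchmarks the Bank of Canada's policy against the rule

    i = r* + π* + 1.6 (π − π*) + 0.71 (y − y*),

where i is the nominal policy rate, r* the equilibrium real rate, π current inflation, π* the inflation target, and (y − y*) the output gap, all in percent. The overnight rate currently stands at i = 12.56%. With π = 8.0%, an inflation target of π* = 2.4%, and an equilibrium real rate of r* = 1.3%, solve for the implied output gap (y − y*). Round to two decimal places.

0.71 (y − y*) = 12.56 − 1.3 − 2.4 − 1.6 × (8.0 − 2.4) = -0.1
(y − y*) = -0.1 / 0.71 = -0.14

-0.14%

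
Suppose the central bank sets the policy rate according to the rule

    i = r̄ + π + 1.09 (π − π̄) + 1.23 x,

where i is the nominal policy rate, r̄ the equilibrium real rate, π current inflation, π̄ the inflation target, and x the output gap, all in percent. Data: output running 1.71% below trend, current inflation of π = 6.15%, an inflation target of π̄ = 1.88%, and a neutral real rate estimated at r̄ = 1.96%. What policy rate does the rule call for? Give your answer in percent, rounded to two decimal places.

10.66%

Output 1.71% below potential → x = -1.71.
i = 1.96 + 6.15 + 1.09 × (6.15 − 1.88) + 1.23 × (-1.71)
   = 1.96 + 6.15 + 4.6543 − 2.1033 = 10.66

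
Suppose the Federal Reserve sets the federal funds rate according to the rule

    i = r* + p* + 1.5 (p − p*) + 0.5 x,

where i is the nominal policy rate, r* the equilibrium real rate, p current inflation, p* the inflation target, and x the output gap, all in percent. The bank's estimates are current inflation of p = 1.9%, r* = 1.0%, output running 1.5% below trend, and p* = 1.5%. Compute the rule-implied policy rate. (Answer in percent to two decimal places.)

Output 1.5% below potential → x = -1.5.
i = 1.0 + 1.5 + 1.5 × (1.9 − 1.5) + 0.5 × (-1.5)
   = 1.0 + 1.5 + 0.6 − 0.75 = 2.35

2.35%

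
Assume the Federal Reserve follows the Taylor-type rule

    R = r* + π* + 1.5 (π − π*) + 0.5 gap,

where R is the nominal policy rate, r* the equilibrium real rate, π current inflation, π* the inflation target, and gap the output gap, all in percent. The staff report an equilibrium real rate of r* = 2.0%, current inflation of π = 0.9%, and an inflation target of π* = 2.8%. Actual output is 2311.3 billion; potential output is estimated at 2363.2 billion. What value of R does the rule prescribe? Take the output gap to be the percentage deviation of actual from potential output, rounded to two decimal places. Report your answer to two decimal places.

0.85%

Output gap = 100 × (2311.3 − 2363.2) / 2363.2 = -2.20%.
R = 2.00 + 2.80 + 1.5 × (0.90 − 2.80) + 0.5 × (-2.20)
   = 2.00 + 2.8 − 2.85 − 1.1 = 0.85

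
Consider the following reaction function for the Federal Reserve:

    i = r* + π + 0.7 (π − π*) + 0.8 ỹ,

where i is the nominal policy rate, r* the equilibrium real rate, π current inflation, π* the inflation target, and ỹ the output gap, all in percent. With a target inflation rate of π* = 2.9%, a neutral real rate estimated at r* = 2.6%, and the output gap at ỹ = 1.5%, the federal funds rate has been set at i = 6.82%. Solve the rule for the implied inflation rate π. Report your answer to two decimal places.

Collecting π: i = r* + (1 + 0.7) π − 0.7 π* + 0.8 ỹ
1.7 π = 6.82 − 2.6 + 0.7 × 2.9 − 0.8 × 1.5 = 5.05
π = 5.05 / 1.7 = 2.97

2.97%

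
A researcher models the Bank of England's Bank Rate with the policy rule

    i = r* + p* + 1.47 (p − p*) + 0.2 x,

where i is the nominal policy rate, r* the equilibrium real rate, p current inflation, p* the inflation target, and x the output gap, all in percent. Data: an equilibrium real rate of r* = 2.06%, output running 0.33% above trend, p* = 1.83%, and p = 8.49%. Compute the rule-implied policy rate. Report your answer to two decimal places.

Output 0.33% above potential → x = 0.33.
i = 2.06 + 1.83 + 1.47 × (8.49 − 1.83) + 0.2 × 0.33
   = 2.06 + 1.83 + 9.7902 + 0.066 = 13.75

13.75%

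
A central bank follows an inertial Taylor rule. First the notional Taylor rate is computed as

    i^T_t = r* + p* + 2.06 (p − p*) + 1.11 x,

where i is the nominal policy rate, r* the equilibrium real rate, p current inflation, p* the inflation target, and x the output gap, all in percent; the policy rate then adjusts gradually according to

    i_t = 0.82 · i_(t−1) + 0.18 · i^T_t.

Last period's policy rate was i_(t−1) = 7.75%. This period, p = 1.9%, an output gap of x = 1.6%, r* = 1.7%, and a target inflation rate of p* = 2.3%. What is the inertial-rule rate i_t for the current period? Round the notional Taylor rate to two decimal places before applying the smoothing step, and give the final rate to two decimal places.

7.25%

i^T_t = 1.7 + 2.3 + 2.06 × (1.9 − 2.3) + 1.11 × 1.6
   = 1.7 + 2.3 − 0.824 + 1.776 = 4.95
i_t = 0.82 × 7.75 + 0.18 × 4.95 = 6.355 + 0.891 = 7.25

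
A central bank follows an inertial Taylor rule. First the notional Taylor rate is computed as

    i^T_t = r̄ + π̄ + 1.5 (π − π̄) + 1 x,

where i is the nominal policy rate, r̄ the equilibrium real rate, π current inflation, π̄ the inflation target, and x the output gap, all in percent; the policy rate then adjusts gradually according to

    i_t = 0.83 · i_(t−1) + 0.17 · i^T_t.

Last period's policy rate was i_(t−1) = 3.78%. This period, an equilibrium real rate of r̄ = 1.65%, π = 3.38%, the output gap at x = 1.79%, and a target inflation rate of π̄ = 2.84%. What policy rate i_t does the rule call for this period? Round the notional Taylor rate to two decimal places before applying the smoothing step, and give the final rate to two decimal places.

4.34%

i^T_t = 1.65 + 2.84 + 1.5 × (3.38 − 2.84) + 1 × 1.79
   = 1.65 + 2.84 + 0.81 + 1.79 = 7.09
i_t = 0.83 × 3.78 + 0.17 × 7.09 = 3.1374 + 1.2053 = 4.34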